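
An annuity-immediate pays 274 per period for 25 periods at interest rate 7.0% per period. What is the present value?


PV = PMT * (1 - (1+i)^(-n)) / i
= 274 * (1 - (1+0.07)^(-25)) / 0.07
= 274 * (1 - 0.184249) / 0.07
= 274 * 11.653583
= 3193.0818


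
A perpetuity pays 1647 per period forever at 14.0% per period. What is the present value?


PV = PMT / i
= 1647 / 0.14
= 11764.2857


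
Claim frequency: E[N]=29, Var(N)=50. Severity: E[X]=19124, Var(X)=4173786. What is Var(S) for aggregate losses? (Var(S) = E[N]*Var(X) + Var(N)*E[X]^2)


Var(S) = E[N]*Var(X) + Var(N)*E[X]^2
= 29*4173786 + 50*19124^2
= 121039794 + 18286368800
= 1.8407e+10


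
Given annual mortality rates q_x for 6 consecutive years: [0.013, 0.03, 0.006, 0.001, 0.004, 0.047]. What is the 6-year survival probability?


p_k = 1 - q_k for each year
Survival = product of (1 - q_k)
= 0.987 * 0.97 * 0.994 * 0.999 * 0.996 * 0.953
= 0.9024


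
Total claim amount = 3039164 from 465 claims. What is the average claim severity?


severity = total / number
= 3039164 / 465
= 6535.8366


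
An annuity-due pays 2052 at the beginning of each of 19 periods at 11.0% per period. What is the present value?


PV_due = PMT * (1-(1+i)^(-n))/i * (1+i)
PV_immediate = 16086.2317
PV_due = 16086.2317 * 1.11
= 17855.7172


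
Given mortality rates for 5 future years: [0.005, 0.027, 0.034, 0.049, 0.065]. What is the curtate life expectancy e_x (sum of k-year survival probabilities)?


e_x = sum_{k=1}^{n} k_p_x
k_p_x values:
  1_p_x = 0.995
  2_p_x = 0.968135
  3_p_x = 0.935218
  4_p_x = 0.889393
  5_p_x = 0.831582
e_x = 4.6193


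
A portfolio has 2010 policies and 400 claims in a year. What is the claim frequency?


frequency = claims / policies
= 400 / 2010
= 0.199


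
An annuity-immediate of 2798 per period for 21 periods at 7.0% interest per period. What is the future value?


FV = PMT * ((1+i)^n - 1) / i
= 2798 * ((1.07)^21 - 1) / 0.07
= 2798 * (4.140562 - 1) / 0.07
= 125532.7646


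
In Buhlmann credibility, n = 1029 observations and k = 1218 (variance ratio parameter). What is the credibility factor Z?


Z = n / (n + k)
= 1029 / (1029 + 1218)
= 1029 / 2247
= 0.4579


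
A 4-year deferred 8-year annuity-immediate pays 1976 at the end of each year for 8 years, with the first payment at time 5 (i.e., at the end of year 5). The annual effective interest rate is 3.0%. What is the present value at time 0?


PV at time 4 of the 8-year annuity-immediate:
a_n = 1976 * (1-(1+0.03)^(-8))/0.03 = 13870.9118
Discount back 4 years to time 0:
PV = 13870.9118 * (1+0.03)^(-4)
= 13870.9118 * 0.888487
= 12324.1254


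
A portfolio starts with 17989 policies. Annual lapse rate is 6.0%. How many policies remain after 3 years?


remaining = initial * (1 - lapse)^years
= 17989 * (1 - 0.06)^3
= 17989 * 0.830584
= 14941.3756


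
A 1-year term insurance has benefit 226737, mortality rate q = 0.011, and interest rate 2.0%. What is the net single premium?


NSP = benefit * q * v
v = 1/(1+i) = 0.980392
NSP = 226737 * 0.011 * 0.980392
= 2445.2029


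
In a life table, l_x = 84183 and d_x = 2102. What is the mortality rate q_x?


q_x = d_x / l_x
= 2102 / 84183
= 0.025


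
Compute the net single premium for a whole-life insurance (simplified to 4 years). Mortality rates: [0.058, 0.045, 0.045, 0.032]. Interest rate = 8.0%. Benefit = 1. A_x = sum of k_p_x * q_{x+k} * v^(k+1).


v = 0.925926
Year 0: k_p_x=1.0, q=0.058, term=0.053704
Year 1: k_p_x=0.942, q=0.045, term=0.036343
Year 2: k_p_x=0.89961, q=0.045, term=0.032136
Year 3: k_p_x=0.859128, q=0.032, term=0.020208
A_x = 0.1424


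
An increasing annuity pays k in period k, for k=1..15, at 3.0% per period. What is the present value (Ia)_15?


(Ia)_n = sum_{k=1}^{n} k * v^k, v = 1/(1+i)
v = 0.970874
Sum computed term by term:
(Ia)_15 = 88.9381


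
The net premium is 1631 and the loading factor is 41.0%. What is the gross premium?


Gross = net * (1 + loading)
= 1631 * (1 + 0.41)
= 1631 * 1.41
= 2299.71


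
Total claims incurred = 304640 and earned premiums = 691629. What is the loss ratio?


Loss ratio = claims / premiums
= 304640 / 691629
= 0.4405


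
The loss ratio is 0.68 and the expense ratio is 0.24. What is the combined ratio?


Combined ratio = loss ratio + expense ratio
= 0.68 + 0.24
= 0.92


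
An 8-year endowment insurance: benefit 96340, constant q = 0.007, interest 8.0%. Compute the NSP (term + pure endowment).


Term component = 3792.459
Pure endowment = 8_p_x * v^8 * benefit = 0.945353 * 0.540269 * 96340 = 49205.1529
NSP = 52997.6119


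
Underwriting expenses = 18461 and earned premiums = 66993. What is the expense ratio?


Expense ratio = expenses / premiums
= 18461 / 66993
= 0.2756


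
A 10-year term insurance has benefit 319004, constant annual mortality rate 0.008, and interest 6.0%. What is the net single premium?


NSP = benefit * sum_{k=0}^{n-1} k_p_x * q * v^(k+1)
With constant q=0.008, v=0.943396
Sum = 0.057024
NSP = 319004 * 0.057024
= 18190.8263


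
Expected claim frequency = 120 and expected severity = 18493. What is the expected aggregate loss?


E[S] = E[N] * E[X]
= 120 * 18493
= 2.2192e+06


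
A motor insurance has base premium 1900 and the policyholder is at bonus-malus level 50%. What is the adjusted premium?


adjusted = base * BM_level / 100
= 1900 * 50 / 100
= 1900 * 0.5
= 950.0


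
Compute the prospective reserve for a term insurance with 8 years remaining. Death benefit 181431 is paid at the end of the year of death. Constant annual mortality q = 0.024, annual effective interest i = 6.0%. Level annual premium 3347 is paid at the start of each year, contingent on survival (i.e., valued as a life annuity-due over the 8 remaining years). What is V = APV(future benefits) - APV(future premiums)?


v = 1/(1+i) = 0.943396
APV(future benefits) per unit = sum_{k=0}^{7} k_p_x * q * v^(k+1) = 0.138115
APV(future benefits) = 181431 * 0.138115 = 25058.3846
Life annuity-due factor ä_{x:8} = sum_{k=0}^{7} k_p_x * v^k = 6.100089
APV(future premiums) = 3347 * 6.100089 = 20416.9992
V = 25058.3846 - 20416.9992
= 4641.3854


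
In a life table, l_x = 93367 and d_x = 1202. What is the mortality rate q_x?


q_x = d_x / l_x
= 1202 / 93367
= 0.0129


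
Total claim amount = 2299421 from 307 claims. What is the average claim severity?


severity = total / number
= 2299421 / 307
= 7489.9707


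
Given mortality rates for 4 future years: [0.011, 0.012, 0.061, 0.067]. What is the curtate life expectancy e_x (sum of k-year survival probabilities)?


e_x = sum_{k=1}^{n} k_p_x
k_p_x values:
  1_p_x = 0.989
  2_p_x = 0.977132
  3_p_x = 0.917527
  4_p_x = 0.856053
e_x = 3.7397


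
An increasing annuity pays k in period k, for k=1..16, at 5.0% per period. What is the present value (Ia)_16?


(Ia)_n = sum_{k=1}^{n} k * v^k, v = 1/(1+i)
v = 0.952381
Sum computed term by term:
(Ia)_16 = 80.9975


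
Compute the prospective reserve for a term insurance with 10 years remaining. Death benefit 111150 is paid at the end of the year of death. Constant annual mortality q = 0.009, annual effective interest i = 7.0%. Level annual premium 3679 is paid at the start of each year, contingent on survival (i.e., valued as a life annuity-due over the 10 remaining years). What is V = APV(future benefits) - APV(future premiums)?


v = 1/(1+i) = 0.934579
APV(future benefits) per unit = sum_{k=0}^{9} k_p_x * q * v^(k+1) = 0.061017
APV(future benefits) = 111150 * 0.061017 = 6782.031
Life annuity-due factor ä_{x:10} = sum_{k=0}^{9} k_p_x * v^k = 7.254234
APV(future premiums) = 3679 * 7.254234 = 26688.3274
V = 6782.031 - 26688.3274
= -19906.2965


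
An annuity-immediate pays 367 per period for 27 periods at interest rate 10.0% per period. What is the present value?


PV = PMT * (1 - (1+i)^(-n)) / i
= 367 * (1 - (1+0.1)^(-27)) / 0.1
= 367 * (1 - 0.076278) / 0.1
= 367 * 9.237223
= 3390.0609


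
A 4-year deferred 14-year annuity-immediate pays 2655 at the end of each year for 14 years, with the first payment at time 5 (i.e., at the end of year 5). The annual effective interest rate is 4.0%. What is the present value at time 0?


PV at time 4 of the 14-year annuity-immediate:
a_n = 2655 * (1-(1+0.04)^(-14))/0.04 = 28045.0914
Discount back 4 years to time 0:
PV = 28045.0914 * (1+0.04)^(-4)
= 28045.0914 * 0.854804
= 23973.0616


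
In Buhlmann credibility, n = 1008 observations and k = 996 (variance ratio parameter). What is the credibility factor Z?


Z = n / (n + k)
= 1008 / (1008 + 996)
= 1008 / 2004
= 0.503


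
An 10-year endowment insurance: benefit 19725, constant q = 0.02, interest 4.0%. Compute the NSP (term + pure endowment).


Term component = 2945.6979
Pure endowment = 10_p_x * v^10 * benefit = 0.817073 * 0.675564 * 19725 = 10887.9063
NSP = 13833.6042


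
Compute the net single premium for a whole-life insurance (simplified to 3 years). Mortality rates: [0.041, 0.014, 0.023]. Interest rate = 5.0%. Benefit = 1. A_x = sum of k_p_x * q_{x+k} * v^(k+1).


v = 0.952381
Year 0: k_p_x=1.0, q=0.041, term=0.039048
Year 1: k_p_x=0.959, q=0.014, term=0.012178
Year 2: k_p_x=0.945574, q=0.023, term=0.018787
A_x = 0.07


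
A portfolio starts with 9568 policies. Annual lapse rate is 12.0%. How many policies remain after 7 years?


remaining = initial * (1 - lapse)^years
= 9568 * (1 - 0.12)^7
= 9568 * 0.408676
= 3910.2081


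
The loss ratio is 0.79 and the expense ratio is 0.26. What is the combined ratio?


Combined ratio = loss ratio + expense ratio
= 0.79 + 0.26
= 1.05


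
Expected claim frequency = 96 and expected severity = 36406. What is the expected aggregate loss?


E[S] = E[N] * E[X]
= 96 * 36406
= 3.4950e+06


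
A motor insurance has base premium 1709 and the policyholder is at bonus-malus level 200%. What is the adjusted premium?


adjusted = base * BM_level / 100
= 1709 * 200 / 100
= 1709 * 2.0
= 3418.0


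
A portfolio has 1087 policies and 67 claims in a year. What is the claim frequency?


frequency = claims / policies
= 67 / 1087
= 0.0616


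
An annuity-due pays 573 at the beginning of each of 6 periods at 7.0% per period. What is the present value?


PV_due = PMT * (1-(1+i)^(-n))/i * (1+i)
PV_immediate = 2731.2272
PV_due = 2731.2272 * 1.07
= 2922.4131


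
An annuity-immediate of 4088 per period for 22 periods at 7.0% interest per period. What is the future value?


FV = PMT * ((1+i)^n - 1) / i
= 4088 * ((1.07)^22 - 1) / 0.07
= 4088 * (4.430402 - 1) / 0.07
= 200335.4617


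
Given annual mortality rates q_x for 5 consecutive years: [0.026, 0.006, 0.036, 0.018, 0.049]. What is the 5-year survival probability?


p_k = 1 - q_k for each year
Survival = product of (1 - q_k)
= 0.974 * 0.994 * 0.964 * 0.982 * 0.951
= 0.8716


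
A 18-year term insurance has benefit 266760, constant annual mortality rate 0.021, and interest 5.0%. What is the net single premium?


NSP = benefit * sum_{k=0}^{n-1} k_p_x * q * v^(k+1)
With constant q=0.021, v=0.952381
Sum = 0.211898
NSP = 266760 * 0.211898
= 56525.8616


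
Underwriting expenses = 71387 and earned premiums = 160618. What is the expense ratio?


Expense ratio = expenses / premiums
= 71387 / 160618
= 0.4445


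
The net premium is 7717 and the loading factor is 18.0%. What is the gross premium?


Gross = net * (1 + loading)
= 7717 * (1 + 0.18)
= 7717 * 1.18
= 9106.06


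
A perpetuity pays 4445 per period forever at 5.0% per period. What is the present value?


PV = PMT / i
= 4445 / 0.05
= 88900.0


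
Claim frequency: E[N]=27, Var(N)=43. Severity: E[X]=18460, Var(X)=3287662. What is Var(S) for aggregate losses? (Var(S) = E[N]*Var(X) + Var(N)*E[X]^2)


Var(S) = E[N]*Var(X) + Var(N)*E[X]^2
= 27*3287662 + 43*18460^2
= 88766874 + 14653178800
= 1.4742e+10


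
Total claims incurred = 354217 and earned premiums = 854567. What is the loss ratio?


Loss ratio = claims / premiums
= 354217 / 854567
= 0.4145


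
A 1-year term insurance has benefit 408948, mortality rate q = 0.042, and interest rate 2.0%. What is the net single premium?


NSP = benefit * q * v
v = 1/(1+i) = 0.980392
NSP = 408948 * 0.042 * 0.980392
= 16839.0353


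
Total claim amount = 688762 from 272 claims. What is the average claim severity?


severity = total / number
= 688762 / 272
= 2532.2132


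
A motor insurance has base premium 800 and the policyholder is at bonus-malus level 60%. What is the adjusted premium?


adjusted = base * BM_level / 100
= 800 * 60 / 100
= 800 * 0.6
= 480.0


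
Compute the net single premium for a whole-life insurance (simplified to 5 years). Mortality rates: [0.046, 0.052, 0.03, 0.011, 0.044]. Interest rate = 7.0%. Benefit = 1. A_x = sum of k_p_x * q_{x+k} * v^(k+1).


v = 0.934579
Year 0: k_p_x=1.0, q=0.046, term=0.042991
Year 1: k_p_x=0.954, q=0.052, term=0.04333
Year 2: k_p_x=0.904392, q=0.03, term=0.022148
Year 3: k_p_x=0.87726, q=0.011, term=0.007362
Year 4: k_p_x=0.86761, q=0.044, term=0.027218
A_x = 0.143


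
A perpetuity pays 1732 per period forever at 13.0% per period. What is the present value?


PV = PMT / i
= 1732 / 0.13
= 13323.0769


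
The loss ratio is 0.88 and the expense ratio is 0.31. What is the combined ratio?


Combined ratio = loss ratio + expense ratio
= 0.88 + 0.31
= 1.19


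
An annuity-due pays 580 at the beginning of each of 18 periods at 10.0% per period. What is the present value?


PV_due = PMT * (1-(1+i)^(-n))/i * (1+i)
PV_immediate = 4756.819
PV_due = 4756.819 * 1.1
= 5232.5009


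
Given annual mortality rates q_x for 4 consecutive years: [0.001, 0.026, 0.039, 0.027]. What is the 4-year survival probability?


p_k = 1 - q_k for each year
Survival = product of (1 - q_k)
= 0.999 * 0.974 * 0.961 * 0.973
= 0.9098


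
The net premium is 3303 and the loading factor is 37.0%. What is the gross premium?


Gross = net * (1 + loading)
= 3303 * (1 + 0.37)
= 3303 * 1.37
= 4525.11


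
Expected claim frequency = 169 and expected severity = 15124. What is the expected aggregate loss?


E[S] = E[N] * E[X]
= 169 * 15124
= 2.5560e+06


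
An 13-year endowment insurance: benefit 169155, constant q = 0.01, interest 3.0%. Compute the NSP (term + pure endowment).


Term component = 17019.1448
Pure endowment = 13_p_x * v^13 * benefit = 0.877521 * 0.680951 * 169155 = 101078.4208
NSP = 118097.5656


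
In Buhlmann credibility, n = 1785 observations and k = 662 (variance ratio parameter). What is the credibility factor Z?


Z = n / (n + k)
= 1785 / (1785 + 662)
= 1785 / 2447
= 0.7295


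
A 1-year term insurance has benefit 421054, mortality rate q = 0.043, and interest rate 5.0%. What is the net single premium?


NSP = benefit * q * v
v = 1/(1+i) = 0.952381
NSP = 421054 * 0.043 * 0.952381
= 17243.1638


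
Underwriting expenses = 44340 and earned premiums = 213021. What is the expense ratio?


Expense ratio = expenses / premiums
= 44340 / 213021
= 0.2081


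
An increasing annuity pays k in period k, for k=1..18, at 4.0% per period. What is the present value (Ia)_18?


(Ia)_n = sum_{k=1}^{n} k * v^k, v = 1/(1+i)
v = 0.961538
Sum computed term by term:
(Ia)_18 = 107.0091


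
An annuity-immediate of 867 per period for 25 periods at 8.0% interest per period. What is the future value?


FV = PMT * ((1+i)^n - 1) / i
= 867 * ((1.08)^25 - 1) / 0.08
= 867 * (6.848475 - 1) / 0.08
= 63382.8499


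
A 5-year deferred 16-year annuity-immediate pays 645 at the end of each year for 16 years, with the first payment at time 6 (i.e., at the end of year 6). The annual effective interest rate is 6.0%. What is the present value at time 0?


PV at time 5 of the 16-year annuity-immediate:
a_n = 645 * (1-(1+0.06)^(-16))/0.06 = 6518.3025
Discount back 5 years to time 0:
PV = 6518.3025 * (1+0.06)^(-5)
= 6518.3025 * 0.747258
= 4870.8548


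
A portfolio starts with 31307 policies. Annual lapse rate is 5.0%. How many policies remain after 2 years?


remaining = initial * (1 - lapse)^years
= 31307 * (1 - 0.05)^2
= 31307 * 0.9025
= 28254.5675


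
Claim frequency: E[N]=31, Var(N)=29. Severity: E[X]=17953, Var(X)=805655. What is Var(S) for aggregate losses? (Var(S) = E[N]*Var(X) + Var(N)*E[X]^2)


Var(S) = E[N]*Var(X) + Var(N)*E[X]^2
= 31*805655 + 29*17953^2
= 24975305 + 9346996061
= 9.3720e+09


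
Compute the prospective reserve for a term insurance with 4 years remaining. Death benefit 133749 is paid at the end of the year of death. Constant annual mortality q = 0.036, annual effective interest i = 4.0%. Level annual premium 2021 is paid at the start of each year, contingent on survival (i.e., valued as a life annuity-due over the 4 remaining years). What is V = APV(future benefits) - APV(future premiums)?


v = 1/(1+i) = 0.961538
APV(future benefits) per unit = sum_{k=0}^{3} k_p_x * q * v^(k+1) = 0.12401
APV(future benefits) = 133749 * 0.12401 = 16586.2045
Life annuity-due factor ä_{x:4} = sum_{k=0}^{3} k_p_x * v^k = 3.582509
APV(future premiums) = 2021 * 3.582509 = 7240.251
V = 16586.2045 - 7240.251
= 9345.9534


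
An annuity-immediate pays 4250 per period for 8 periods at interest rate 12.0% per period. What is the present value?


PV = PMT * (1 - (1+i)^(-n)) / i
= 4250 * (1 - (1+0.12)^(-8)) / 0.12
= 4250 * (1 - 0.403883) / 0.12
= 4250 * 4.96764
= 21112.469


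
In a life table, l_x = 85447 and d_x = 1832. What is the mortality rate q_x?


q_x = d_x / l_x
= 1832 / 85447
= 0.0214


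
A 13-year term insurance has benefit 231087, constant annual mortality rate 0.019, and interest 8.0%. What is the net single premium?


NSP = benefit * sum_{k=0}^{n-1} k_p_x * q * v^(k+1)
With constant q=0.019, v=0.925926
Sum = 0.136926
NSP = 231087 * 0.136926
= 31641.8843


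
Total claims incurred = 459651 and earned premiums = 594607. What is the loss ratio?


Loss ratio = claims / premiums
= 459651 / 594607
= 0.773


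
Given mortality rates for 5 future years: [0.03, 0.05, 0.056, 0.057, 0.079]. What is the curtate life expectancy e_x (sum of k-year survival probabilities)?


e_x = sum_{k=1}^{n} k_p_x
k_p_x values:
  1_p_x = 0.97
  2_p_x = 0.9215
  3_p_x = 0.869896
  4_p_x = 0.820312
  5_p_x = 0.755507
e_x = 4.3372


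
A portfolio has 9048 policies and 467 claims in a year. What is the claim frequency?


frequency = claims / policies
= 467 / 9048
= 0.0516


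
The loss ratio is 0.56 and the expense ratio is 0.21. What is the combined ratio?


Combined ratio = loss ratio + expense ratio
= 0.56 + 0.21
= 0.77


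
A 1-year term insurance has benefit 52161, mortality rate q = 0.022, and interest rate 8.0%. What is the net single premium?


NSP = benefit * q * v
v = 1/(1+i) = 0.925926
NSP = 52161 * 0.022 * 0.925926
= 1062.5389


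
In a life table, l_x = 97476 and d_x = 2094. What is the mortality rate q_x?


q_x = d_x / l_x
= 2094 / 97476
= 0.0215


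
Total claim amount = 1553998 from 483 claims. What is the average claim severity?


severity = total / number
= 1553998 / 483
= 3217.3872


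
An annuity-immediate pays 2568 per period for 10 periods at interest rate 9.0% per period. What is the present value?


PV = PMT * (1 - (1+i)^(-n)) / i
= 2568 * (1 - (1+0.09)^(-10)) / 0.09
= 2568 * (1 - 0.422411) / 0.09
= 2568 * 6.417658
= 16480.545


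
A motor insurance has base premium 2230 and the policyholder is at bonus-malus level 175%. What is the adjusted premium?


adjusted = base * BM_level / 100
= 2230 * 175 / 100
= 2230 * 1.75
= 3902.5


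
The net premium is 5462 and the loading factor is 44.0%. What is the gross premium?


Gross = net * (1 + loading)
= 5462 * (1 + 0.44)
= 5462 * 1.44
= 7865.28


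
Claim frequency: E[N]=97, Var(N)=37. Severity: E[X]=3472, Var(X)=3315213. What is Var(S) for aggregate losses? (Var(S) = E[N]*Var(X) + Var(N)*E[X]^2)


Var(S) = E[N]*Var(X) + Var(N)*E[X]^2
= 97*3315213 + 37*3472^2
= 321575661 + 446027008
= 7.6760e+08


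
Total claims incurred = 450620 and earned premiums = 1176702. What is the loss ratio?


Loss ratio = claims / premiums
= 450620 / 1176702
= 0.383


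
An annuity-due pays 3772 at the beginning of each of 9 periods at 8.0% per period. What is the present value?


PV_due = PMT * (1-(1+i)^(-n))/i * (1+i)
PV_immediate = 23563.2612
PV_due = 23563.2612 * 1.08
= 25448.3221


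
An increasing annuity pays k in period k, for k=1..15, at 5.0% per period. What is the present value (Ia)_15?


(Ia)_n = sum_{k=1}^{n} k * v^k, v = 1/(1+i)
v = 0.952381
Sum computed term by term:
(Ia)_15 = 73.6677


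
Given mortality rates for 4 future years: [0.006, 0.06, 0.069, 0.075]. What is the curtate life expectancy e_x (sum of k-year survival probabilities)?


e_x = sum_{k=1}^{n} k_p_x
k_p_x values:
  1_p_x = 0.994
  2_p_x = 0.93436
  3_p_x = 0.869889
  4_p_x = 0.804647
e_x = 3.6029


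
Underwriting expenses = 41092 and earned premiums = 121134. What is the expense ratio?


Expense ratio = expenses / premiums
= 41092 / 121134
= 0.3392


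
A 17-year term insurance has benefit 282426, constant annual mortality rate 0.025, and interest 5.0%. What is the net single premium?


NSP = benefit * sum_{k=0}^{n-1} k_p_x * q * v^(k+1)
With constant q=0.025, v=0.952381
Sum = 0.238766
NSP = 282426 * 0.238766
= 67433.8502


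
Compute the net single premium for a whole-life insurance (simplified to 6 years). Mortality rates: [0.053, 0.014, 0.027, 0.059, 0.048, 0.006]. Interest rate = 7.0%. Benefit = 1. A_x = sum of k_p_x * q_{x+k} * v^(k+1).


v = 0.934579
Year 0: k_p_x=1.0, q=0.053, term=0.049533
Year 1: k_p_x=0.947, q=0.014, term=0.01158
Year 2: k_p_x=0.933742, q=0.027, term=0.02058
Year 3: k_p_x=0.908531, q=0.059, term=0.040894
Year 4: k_p_x=0.854928, q=0.048, term=0.029258
Year 5: k_p_x=0.813891, q=0.006, term=0.003254
A_x = 0.1551


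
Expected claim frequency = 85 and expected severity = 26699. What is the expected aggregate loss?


E[S] = E[N] * E[X]
= 85 * 26699
= 2.2694e+06


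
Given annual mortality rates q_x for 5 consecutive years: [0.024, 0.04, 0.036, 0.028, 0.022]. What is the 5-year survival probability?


p_k = 1 - q_k for each year
Survival = product of (1 - q_k)
= 0.976 * 0.96 * 0.964 * 0.972 * 0.978
= 0.8586


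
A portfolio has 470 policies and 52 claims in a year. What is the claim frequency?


frequency = claims / policies
= 52 / 470
= 0.1106


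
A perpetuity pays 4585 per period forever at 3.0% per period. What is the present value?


PV = PMT / i
= 4585 / 0.03
= 152833.3333


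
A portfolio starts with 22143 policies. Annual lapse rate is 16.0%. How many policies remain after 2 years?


remaining = initial * (1 - lapse)^years
= 22143 * (1 - 0.16)^2
= 22143 * 0.7056
= 15624.1008


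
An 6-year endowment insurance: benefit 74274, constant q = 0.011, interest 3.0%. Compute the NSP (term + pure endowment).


Term component = 4310.0832
Pure endowment = 6_p_x * v^6 * benefit = 0.935789 * 0.837484 * 74274 = 58209.1443
NSP = 62519.2275


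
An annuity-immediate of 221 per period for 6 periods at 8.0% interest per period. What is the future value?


FV = PMT * ((1+i)^n - 1) / i
= 221 * ((1.08)^6 - 1) / 0.08
= 221 * (1.586874 - 1) / 0.08
= 1621.2403


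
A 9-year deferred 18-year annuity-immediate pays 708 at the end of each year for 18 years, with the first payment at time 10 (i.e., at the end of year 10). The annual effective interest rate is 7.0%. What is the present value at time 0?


PV at time 9 of the 18-year annuity-immediate:
a_n = 708 * (1-(1+0.07)^(-18))/0.07 = 7121.8335
Discount back 9 years to time 0:
PV = 7121.8335 * (1+0.07)^(-9)
= 7121.8335 * 0.543934
= 3873.8056


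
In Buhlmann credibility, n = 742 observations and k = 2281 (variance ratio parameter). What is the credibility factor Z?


Z = n / (n + k)
= 742 / (742 + 2281)
= 742 / 3023
= 0.2455


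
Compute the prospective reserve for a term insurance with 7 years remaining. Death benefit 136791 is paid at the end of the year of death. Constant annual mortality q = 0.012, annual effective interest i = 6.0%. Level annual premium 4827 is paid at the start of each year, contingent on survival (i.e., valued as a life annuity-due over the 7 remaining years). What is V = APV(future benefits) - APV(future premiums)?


v = 1/(1+i) = 0.943396
APV(future benefits) per unit = sum_{k=0}^{6} k_p_x * q * v^(k+1) = 0.064806
APV(future benefits) = 136791 * 0.064806 = 8864.8843
Life annuity-due factor ä_{x:7} = sum_{k=0}^{6} k_p_x * v^k = 5.724534
APV(future premiums) = 4827 * 5.724534 = 27632.3272
V = 8864.8843 - 27632.3272
= -18767.443


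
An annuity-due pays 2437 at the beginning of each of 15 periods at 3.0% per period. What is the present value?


PV_due = PMT * (1-(1+i)^(-n))/i * (1+i)
PV_immediate = 29092.7478
PV_due = 29092.7478 * 1.03
= 29965.5302


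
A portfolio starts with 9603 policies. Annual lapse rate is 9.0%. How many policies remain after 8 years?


remaining = initial * (1 - lapse)^years
= 9603 * (1 - 0.09)^8
= 9603 * 0.470253
= 4515.835


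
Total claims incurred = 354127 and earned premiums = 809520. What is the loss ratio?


Loss ratio = claims / premiums
= 354127 / 809520
= 0.4375


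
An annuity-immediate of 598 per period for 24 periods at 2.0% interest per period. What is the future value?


FV = PMT * ((1+i)^n - 1) / i
= 598 * ((1.02)^24 - 1) / 0.02
= 598 * (1.608437 - 1) / 0.02
= 18192.2738


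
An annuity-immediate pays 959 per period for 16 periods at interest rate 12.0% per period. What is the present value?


PV = PMT * (1 - (1+i)^(-n)) / i
= 959 * (1 - (1+0.12)^(-16)) / 0.12
= 959 * (1 - 0.163122) / 0.12
= 959 * 6.973986
= 6688.0527


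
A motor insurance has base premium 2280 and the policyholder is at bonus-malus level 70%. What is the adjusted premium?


adjusted = base * BM_level / 100
= 2280 * 70 / 100
= 2280 * 0.7
= 1596.0


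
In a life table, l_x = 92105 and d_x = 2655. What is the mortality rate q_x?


q_x = d_x / l_x
= 2655 / 92105
= 0.0288


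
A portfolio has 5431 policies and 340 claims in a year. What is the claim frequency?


frequency = claims / policies
= 340 / 5431
= 0.0626


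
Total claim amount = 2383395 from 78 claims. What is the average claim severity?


severity = total / number
= 2383395 / 78
= 30556.3462


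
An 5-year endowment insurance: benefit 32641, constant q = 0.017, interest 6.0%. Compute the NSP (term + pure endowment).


Term component = 2263.8039
Pure endowment = 5_p_x * v^5 * benefit = 0.917841 * 0.747258 * 32641 = 22387.3
NSP = 24651.1039


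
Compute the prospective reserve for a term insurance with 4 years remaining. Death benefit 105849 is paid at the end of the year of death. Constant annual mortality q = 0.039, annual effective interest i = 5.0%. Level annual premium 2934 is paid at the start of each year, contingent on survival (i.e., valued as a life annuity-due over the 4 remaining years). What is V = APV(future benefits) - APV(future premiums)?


v = 1/(1+i) = 0.952381
APV(future benefits) per unit = sum_{k=0}^{3} k_p_x * q * v^(k+1) = 0.130726
APV(future benefits) = 105849 * 0.130726 = 13837.2626
Life annuity-due factor ä_{x:4} = sum_{k=0}^{3} k_p_x * v^k = 3.519558
APV(future premiums) = 2934 * 3.519558 = 10326.3829
V = 13837.2626 - 10326.3829
= 3510.8797


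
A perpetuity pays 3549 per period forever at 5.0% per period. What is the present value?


PV = PMT / i
= 3549 / 0.05
= 70980.0


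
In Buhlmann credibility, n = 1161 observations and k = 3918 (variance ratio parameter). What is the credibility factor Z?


Z = n / (n + k)
= 1161 / (1161 + 3918)
= 1161 / 5079
= 0.2286


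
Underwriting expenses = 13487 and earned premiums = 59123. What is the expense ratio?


Expense ratio = expenses / premiums
= 13487 / 59123
= 0.2281


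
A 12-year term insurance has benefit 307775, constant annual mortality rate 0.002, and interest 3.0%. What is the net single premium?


NSP = benefit * sum_{k=0}^{n-1} k_p_x * q * v^(k+1)
With constant q=0.002, v=0.970874
Sum = 0.019704
NSP = 307775 * 0.019704
= 6064.5006


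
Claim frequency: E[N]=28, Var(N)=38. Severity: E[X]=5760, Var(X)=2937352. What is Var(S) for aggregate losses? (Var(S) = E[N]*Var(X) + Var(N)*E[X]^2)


Var(S) = E[N]*Var(X) + Var(N)*E[X]^2
= 28*2937352 + 38*5760^2
= 82245856 + 1260748800
= 1.3430e+09


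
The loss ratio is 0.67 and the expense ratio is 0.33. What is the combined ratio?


Combined ratio = loss ratio + expense ratio
= 0.67 + 0.33
= 1.0


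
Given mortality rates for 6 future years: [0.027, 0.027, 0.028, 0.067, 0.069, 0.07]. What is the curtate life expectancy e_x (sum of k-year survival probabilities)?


e_x = sum_{k=1}^{n} k_p_x
k_p_x values:
  1_p_x = 0.973
  2_p_x = 0.946729
  3_p_x = 0.920221
  4_p_x = 0.858566
  5_p_x = 0.799325
  6_p_x = 0.743372
e_x = 5.2412


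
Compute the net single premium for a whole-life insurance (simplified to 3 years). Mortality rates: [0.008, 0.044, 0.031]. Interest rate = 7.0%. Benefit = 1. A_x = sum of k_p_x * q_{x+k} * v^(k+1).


v = 0.934579
Year 0: k_p_x=1.0, q=0.008, term=0.007477
Year 1: k_p_x=0.992, q=0.044, term=0.038124
Year 2: k_p_x=0.948352, q=0.031, term=0.023998
A_x = 0.0696


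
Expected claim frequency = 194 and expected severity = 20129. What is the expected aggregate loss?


E[S] = E[N] * E[X]
= 194 * 20129
= 3.9050e+06


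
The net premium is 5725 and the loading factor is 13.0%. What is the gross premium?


Gross = net * (1 + loading)
= 5725 * (1 + 0.13)
= 5725 * 1.13
= 6469.25


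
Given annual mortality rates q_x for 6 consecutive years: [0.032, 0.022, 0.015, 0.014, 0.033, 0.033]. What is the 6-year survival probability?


p_k = 1 - q_k for each year
Survival = product of (1 - q_k)
= 0.968 * 0.978 * 0.985 * 0.986 * 0.967 * 0.967
= 0.8598


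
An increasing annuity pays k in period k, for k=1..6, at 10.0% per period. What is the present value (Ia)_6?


(Ia)_n = sum_{k=1}^{n} k * v^k, v = 1/(1+i)
v = 0.909091
Sum computed term by term:
(Ia)_6 = 14.0394


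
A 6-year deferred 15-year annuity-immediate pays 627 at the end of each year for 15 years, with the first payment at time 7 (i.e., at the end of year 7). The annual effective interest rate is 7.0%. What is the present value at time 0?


PV at time 6 of the 15-year annuity-immediate:
a_n = 627 * (1-(1+0.07)^(-15))/0.07 = 5710.6621
Discount back 6 years to time 0:
PV = 5710.6621 * (1+0.07)^(-6)
= 5710.6621 * 0.666342
= 3805.2553


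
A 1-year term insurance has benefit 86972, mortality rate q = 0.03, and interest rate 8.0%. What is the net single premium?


NSP = benefit * q * v
v = 1/(1+i) = 0.925926
NSP = 86972 * 0.03 * 0.925926
= 2415.8889


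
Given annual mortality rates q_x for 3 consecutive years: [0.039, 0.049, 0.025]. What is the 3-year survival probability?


p_k = 1 - q_k for each year
Survival = product of (1 - q_k)
= 0.961 * 0.951 * 0.975
= 0.8911


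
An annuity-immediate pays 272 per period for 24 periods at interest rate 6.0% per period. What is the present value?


PV = PMT * (1 - (1+i)^(-n)) / i
= 272 * (1 - (1+0.06)^(-24)) / 0.06
= 272 * (1 - 0.246979) / 0.06
= 272 * 12.550358
= 3413.6972


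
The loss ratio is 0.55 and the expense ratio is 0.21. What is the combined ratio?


Combined ratio = loss ratio + expense ratio
= 0.55 + 0.21
= 0.76


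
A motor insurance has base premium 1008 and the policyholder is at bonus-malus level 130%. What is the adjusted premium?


adjusted = base * BM_level / 100
= 1008 * 130 / 100
= 1008 * 1.3
= 1310.4


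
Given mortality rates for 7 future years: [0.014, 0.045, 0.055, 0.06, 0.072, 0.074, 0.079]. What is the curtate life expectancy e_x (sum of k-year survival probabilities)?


e_x = sum_{k=1}^{n} k_p_x
k_p_x values:
  1_p_x = 0.986
  2_p_x = 0.94163
  3_p_x = 0.88984
  4_p_x = 0.83645
  5_p_x = 0.776226
  6_p_x = 0.718785
  7_p_x = 0.662001
e_x = 5.8109


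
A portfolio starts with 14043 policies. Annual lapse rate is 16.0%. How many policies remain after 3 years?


remaining = initial * (1 - lapse)^years
= 14043 * (1 - 0.16)^3
= 14043 * 0.592704
= 8323.3423


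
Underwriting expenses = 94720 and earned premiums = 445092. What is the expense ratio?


Expense ratio = expenses / premiums
= 94720 / 445092
= 0.2128


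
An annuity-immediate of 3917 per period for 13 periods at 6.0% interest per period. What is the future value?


FV = PMT * ((1+i)^n - 1) / i
= 3917 * ((1.06)^13 - 1) / 0.06
= 3917 * (2.132928 - 1) / 0.06
= 73961.3332


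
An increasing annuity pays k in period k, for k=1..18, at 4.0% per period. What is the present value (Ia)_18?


(Ia)_n = sum_{k=1}^{n} k * v^k, v = 1/(1+i)
v = 0.961538
Sum computed term by term:
(Ia)_18 = 107.0091


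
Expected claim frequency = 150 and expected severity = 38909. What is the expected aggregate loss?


E[S] = E[N] * E[X]
= 150 * 38909
= 5.8364e+06


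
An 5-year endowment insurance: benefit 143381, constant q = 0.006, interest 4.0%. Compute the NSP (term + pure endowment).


Term component = 3785.9426
Pure endowment = 5_p_x * v^5 * benefit = 0.970358 * 0.821927 * 143381 = 114355.4403
NSP = 118141.3829


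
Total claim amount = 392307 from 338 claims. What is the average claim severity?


severity = total / number
= 392307 / 338
= 1160.6716


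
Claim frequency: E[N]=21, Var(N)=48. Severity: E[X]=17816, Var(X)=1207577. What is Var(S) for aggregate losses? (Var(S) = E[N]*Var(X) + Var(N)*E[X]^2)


Var(S) = E[N]*Var(X) + Var(N)*E[X]^2
= 21*1207577 + 48*17816^2
= 25359117 + 15235673088
= 1.5261e+10


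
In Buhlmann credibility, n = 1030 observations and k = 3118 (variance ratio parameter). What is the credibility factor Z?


Z = n / (n + k)
= 1030 / (1030 + 3118)
= 1030 / 4148
= 0.2483


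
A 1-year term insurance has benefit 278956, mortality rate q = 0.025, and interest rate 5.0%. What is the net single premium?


NSP = benefit * q * v
v = 1/(1+i) = 0.952381
NSP = 278956 * 0.025 * 0.952381
= 6641.8095


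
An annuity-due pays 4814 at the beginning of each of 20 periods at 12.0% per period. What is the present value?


PV_due = PMT * (1-(1+i)^(-n))/i * (1+i)
PV_immediate = 35957.9016
PV_due = 35957.9016 * 1.12
= 40272.8498


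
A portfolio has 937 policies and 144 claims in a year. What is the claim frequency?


frequency = claims / policies
= 144 / 937
= 0.1537


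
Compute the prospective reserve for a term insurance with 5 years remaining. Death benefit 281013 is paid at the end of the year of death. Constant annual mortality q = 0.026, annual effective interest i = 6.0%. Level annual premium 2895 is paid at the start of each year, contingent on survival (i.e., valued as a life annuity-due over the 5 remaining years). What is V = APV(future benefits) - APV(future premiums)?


v = 1/(1+i) = 0.943396
APV(future benefits) per unit = sum_{k=0}^{4} k_p_x * q * v^(k+1) = 0.104291
APV(future benefits) = 281013 * 0.104291 = 29307.2139
Life annuity-due factor ä_{x:5} = sum_{k=0}^{4} k_p_x * v^k = 4.251876
APV(future premiums) = 2895 * 4.251876 = 12309.1824
V = 29307.2139 - 12309.1824
= 16998.0315


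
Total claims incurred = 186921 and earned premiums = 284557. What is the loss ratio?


Loss ratio = claims / premiums
= 186921 / 284557
= 0.6569


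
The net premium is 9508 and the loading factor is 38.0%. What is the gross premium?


Gross = net * (1 + loading)
= 9508 * (1 + 0.38)
= 9508 * 1.38
= 13121.04


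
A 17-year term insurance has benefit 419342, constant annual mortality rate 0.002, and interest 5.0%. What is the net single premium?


NSP = benefit * sum_{k=0}^{n-1} k_p_x * q * v^(k+1)
With constant q=0.002, v=0.952381
Sum = 0.022242
NSP = 419342 * 0.022242
= 9327.1727


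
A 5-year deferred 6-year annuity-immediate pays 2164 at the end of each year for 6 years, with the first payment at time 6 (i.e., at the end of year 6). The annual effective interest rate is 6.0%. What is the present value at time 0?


PV at time 5 of the 6-year annuity-immediate:
a_n = 2164 * (1-(1+0.06)^(-6))/0.06 = 10641.0898
Discount back 5 years to time 0:
PV = 10641.0898 * (1+0.06)^(-5)
= 10641.0898 * 0.747258
= 7951.6414


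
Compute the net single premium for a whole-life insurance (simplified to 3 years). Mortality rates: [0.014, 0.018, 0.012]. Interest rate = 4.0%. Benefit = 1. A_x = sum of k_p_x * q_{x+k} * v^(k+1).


v = 0.961538
Year 0: k_p_x=1.0, q=0.014, term=0.013462
Year 1: k_p_x=0.986, q=0.018, term=0.016409
Year 2: k_p_x=0.968252, q=0.012, term=0.010329
A_x = 0.0402


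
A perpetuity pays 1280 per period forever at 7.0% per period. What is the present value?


PV = PMT / i
= 1280 / 0.07
= 18285.7143


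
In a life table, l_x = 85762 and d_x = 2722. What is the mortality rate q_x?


q_x = d_x / l_x
= 2722 / 85762
= 0.0317


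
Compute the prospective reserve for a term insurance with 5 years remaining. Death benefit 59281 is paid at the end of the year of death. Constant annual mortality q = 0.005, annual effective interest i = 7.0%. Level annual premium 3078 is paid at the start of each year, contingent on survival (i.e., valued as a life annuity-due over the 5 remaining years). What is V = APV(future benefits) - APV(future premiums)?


v = 1/(1+i) = 0.934579
APV(future benefits) per unit = sum_{k=0}^{4} k_p_x * q * v^(k+1) = 0.020311
APV(future benefits) = 59281 * 0.020311 = 1204.041
Life annuity-due factor ä_{x:5} = sum_{k=0}^{4} k_p_x * v^k = 4.346499
APV(future premiums) = 3078 * 4.346499 = 13378.5227
V = 1204.041 - 13378.5227
= -12174.4817


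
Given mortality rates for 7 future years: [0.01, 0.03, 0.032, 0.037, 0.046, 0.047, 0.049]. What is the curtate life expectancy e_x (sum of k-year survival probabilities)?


e_x = sum_{k=1}^{n} k_p_x
k_p_x values:
  1_p_x = 0.99
  2_p_x = 0.9603
  3_p_x = 0.92957
  4_p_x = 0.895176
  5_p_x = 0.853998
  6_p_x = 0.81386
  7_p_x = 0.773981
e_x = 6.2169


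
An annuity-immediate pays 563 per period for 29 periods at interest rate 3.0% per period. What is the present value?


PV = PMT * (1 - (1+i)^(-n)) / i
= 563 * (1 - (1+0.03)^(-29)) / 0.03
= 563 * (1 - 0.424346) / 0.03
= 563 * 19.188455
= 10803.0999


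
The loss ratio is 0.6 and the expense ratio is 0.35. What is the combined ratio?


Combined ratio = loss ratio + expense ratio
= 0.6 + 0.35
= 0.95


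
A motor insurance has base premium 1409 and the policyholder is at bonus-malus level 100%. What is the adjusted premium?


adjusted = base * BM_level / 100
= 1409 * 100 / 100
= 1409 * 1.0
= 1409.0


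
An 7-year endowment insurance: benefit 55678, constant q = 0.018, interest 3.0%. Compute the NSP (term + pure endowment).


Term component = 5929.4723
Pure endowment = 7_p_x * v^7 * benefit = 0.880604 * 0.813092 * 55678 = 39866.074
NSP = 45795.5462


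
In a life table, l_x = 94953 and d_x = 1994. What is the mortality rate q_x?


q_x = d_x / l_x
= 1994 / 94953
= 0.021


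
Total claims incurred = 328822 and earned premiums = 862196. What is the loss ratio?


Loss ratio = claims / premiums
= 328822 / 862196
= 0.3814


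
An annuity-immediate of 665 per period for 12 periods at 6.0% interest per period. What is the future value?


FV = PMT * ((1+i)^n - 1) / i
= 665 * ((1.06)^12 - 1) / 0.06
= 665 * (2.012196 - 1) / 0.06
= 11218.5109


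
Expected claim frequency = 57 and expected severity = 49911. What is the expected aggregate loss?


E[S] = E[N] * E[X]
= 57 * 49911
= 2.8449e+06


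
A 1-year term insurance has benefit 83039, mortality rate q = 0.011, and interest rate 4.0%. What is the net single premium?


NSP = benefit * q * v
v = 1/(1+i) = 0.961538
NSP = 83039 * 0.011 * 0.961538
= 878.2971


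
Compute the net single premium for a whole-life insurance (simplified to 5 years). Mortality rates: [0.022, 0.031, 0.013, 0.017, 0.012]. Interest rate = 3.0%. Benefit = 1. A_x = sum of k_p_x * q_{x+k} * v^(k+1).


v = 0.970874
Year 0: k_p_x=1.0, q=0.022, term=0.021359
Year 1: k_p_x=0.978, q=0.031, term=0.028578
Year 2: k_p_x=0.947682, q=0.013, term=0.011274
Year 3: k_p_x=0.935362, q=0.017, term=0.014128
Year 4: k_p_x=0.919461, q=0.012, term=0.009518
A_x = 0.0849
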